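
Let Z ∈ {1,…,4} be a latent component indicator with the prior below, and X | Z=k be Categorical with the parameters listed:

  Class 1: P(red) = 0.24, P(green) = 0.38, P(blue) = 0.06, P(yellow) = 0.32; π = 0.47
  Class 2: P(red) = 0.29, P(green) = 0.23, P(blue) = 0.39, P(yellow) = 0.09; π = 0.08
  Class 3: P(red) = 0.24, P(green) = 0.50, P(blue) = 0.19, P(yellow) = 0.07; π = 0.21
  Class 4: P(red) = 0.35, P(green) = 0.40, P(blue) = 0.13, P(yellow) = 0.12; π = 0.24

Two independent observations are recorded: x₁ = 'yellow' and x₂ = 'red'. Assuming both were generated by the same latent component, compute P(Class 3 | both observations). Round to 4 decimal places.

0.0681

Posterior ∝ prior × likelihood, so P(k | x) ∝ π_k f_k(x); normalise over all components.
Since both observations come from the same component, the likelihood for component k is f_k(x₁)·f_k(x₂).
  L_1 = [P(yellow | comp) = 0.32] × [0.24] = 0.0768
  L_2 = [P(yellow | comp) = 0.09] × [0.29] = 0.0261
  L_3 = [P(yellow | comp) = 0.07] × [0.24] = 0.0168
  L_4 = [P(yellow | comp) = 0.12] × [0.35] = 0.042
Weight by the priors:
  π_1·L_1 = 0.47 × 0.0768 = 0.036096
  π_2·L_2 = 0.08 × 0.0261 = 0.002088
  π_3·L_3 = 0.21 × 0.0168 = 0.003528
  π_4·L_4 = 0.24 × 0.042 = 0.01008
Marginal: 0.036096 + 0.002088 + 0.003528 + 0.01008 = 0.051792
Responsibility of Class 3: 0.003528 / 0.051792 ≈ 0.0681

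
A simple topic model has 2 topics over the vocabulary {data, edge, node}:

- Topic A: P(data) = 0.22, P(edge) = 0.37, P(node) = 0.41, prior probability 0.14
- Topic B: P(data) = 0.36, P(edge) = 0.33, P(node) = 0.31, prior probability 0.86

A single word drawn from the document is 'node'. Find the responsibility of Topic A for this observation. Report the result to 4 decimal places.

0.1772

Apply Bayes' rule: the posterior for each component is proportional to its prior times its likelihood at x.
Component likelihoods at x = 'node':
  L_A = 0.41
  L_B = 0.31
Prior × likelihood for each component:
  π_A·L_A = 0.14 × 0.41 = 0.0574
  π_B·L_B = 0.86 × 0.31 = 0.2666
Denominator: 0.0574 + 0.2666 = 0.324
Responsibility of Topic A: 0.0574 / 0.324 ≈ 0.1772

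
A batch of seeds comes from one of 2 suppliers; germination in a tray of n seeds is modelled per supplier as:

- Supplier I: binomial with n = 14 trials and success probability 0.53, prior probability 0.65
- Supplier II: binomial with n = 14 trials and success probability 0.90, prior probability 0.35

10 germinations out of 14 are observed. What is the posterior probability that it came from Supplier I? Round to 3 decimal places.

0.820

Apply Bayes' rule: the posterior for each component is proportional to its prior times its likelihood at x.
Evaluate each component's likelihood at the observed value:
  L_I = C(14,10)·0.53^10·0.47^4 = 1001·0.00174887·0.0487968 = 0.0854248
  L_II = C(14,10)·0.90^10·0.10^4 = 1001·0.348678·0.0001 = 0.0349027
Unnormalised posteriors:
  P(Z=I)·L_I = 0.65 × 0.0854248 = 0.0555261
  P(Z=II)·L_II = 0.35 × 0.0349027 = 0.0122159
Denominator: 0.0555261 + 0.0122159 = 0.0677421
P(Supplier I | data) ≈ 0.820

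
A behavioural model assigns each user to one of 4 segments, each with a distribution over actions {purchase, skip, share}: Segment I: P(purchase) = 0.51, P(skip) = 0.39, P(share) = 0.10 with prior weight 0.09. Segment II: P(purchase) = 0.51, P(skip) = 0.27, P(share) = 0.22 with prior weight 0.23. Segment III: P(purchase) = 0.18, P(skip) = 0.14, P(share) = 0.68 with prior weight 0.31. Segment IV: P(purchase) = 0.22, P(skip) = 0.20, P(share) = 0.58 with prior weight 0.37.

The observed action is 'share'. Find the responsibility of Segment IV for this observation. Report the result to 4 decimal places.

0.4425

Posterior ∝ prior × likelihood, so P(k | x) ∝ P(Z=k) f_k(x); normalise over all components.
Component likelihoods at x = 'share':
  L_I = 0.1
  L_II = 0.22
  L_III = 0.68
  L_IV = 0.58
Multiply by the mixture weights:
  P(Z=I)·L_I = 0.09 × 0.1 = 0.009
  P(Z=II)·L_II = 0.23 × 0.22 = 0.0506
  P(Z=III)·L_III = 0.31 × 0.68 = 0.2108
  P(Z=IV)·L_IV = 0.37 × 0.58 = 0.2146
Normaliser: 0.009 + 0.0506 + 0.2108 + 0.2146 = 0.485
P(Segment IV | data) ≈ 0.4425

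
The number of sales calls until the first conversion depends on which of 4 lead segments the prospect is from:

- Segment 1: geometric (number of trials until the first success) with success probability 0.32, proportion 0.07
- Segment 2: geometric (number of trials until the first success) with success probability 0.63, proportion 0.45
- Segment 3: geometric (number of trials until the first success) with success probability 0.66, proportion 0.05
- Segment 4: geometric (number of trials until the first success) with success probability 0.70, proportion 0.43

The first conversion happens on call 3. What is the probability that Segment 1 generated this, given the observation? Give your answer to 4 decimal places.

0.1294

P(component k | x) = π_k·f_k(x) / marginal(x), where marginal(x) = Σ_j π_j·f_j(x).
Component likelihoods at x = 3:
  p_1 = 0.32·(1−0.32)^2 = 0.32·0.4624 = 0.147968
  p_2 = 0.63·(1−0.63)^2 = 0.63·0.1369 = 0.086247
  p_3 = 0.66·(1−0.66)^2 = 0.66·0.1156 = 0.076296
  p_4 = 0.70·(1−0.70)^2 = 0.70·0.09 = 0.063
Unnormalised posteriors:
  π_1·p_1 = 0.07 × 0.147968 = 0.0103578
  π_2·p_2 = 0.45 × 0.086247 = 0.0388111
  π_3·p_3 = 0.05 × 0.076296 = 0.0038148
  π_4·p_4 = 0.43 × 0.063 = 0.02709
Sum: 0.0103578 + 0.0388111 + 0.0038148 + 0.02709 = 0.0800737
So the posterior for Segment 1 is 0.0103578 / 0.0800737 ≈ 0.1294.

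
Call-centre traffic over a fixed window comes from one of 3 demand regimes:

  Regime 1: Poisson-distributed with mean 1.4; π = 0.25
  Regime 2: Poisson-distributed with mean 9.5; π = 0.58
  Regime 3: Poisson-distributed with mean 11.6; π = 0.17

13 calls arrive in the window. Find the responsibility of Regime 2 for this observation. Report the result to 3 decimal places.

0.675

P(component k | x) = π_k·f_k(x) / marginal(x), where marginal(x) = Σ_j π_j·f_j(x).
Evaluate each component's likelihood at the observed value:
  f_1 = e^(−1.4)·1.4^13/13! = 3.1432e-09
  f_2 = e^(−9.5)·9.5^13/13! = 0.0617062
  f_3 = e^(−11.6)·11.6^13/13! = 0.101358
Weight by the priors:
  π_1·f_1 = 0.25 × 3.1432e-09 = 7.858e-10
  π_2·f_2 = 0.58 × 0.0617062 = 0.0357896
  π_3·f_3 = 0.17 × 0.101358 = 0.0172308
Marginal: 7.858e-10 + 0.0357896 + 0.0172308 = 0.0530205
So the posterior for Regime 2 is 0.0357896 / 0.0530205 ≈ 0.675.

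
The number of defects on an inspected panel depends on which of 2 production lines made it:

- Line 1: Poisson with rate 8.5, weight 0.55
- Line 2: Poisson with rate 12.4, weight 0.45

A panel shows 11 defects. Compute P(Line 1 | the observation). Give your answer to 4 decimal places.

0.4867

Posterior ∝ prior × likelihood, so P(k | x) ∝ P(Z=k) f_k(x); normalise over all components.
Evaluate each component's likelihood at the observed value:
  L_1 = 0.0853001
  L_2 = 0.109959
Unnormalised posteriors:
  P(Z=1)·L_1 = 0.55 × 0.0853001 = 0.046915
  P(Z=2)·L_2 = 0.45 × 0.109959 = 0.0494816
Marginal: 0.046915 + 0.0494816 = 0.0963966
P(Line 1 | data) ≈ 0.4867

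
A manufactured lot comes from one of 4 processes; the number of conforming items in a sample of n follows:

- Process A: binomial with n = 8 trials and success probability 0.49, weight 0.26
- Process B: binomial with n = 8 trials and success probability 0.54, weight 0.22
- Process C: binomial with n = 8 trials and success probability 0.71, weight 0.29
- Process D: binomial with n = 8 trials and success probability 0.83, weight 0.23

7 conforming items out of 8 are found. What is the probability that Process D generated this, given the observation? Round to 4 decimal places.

0.5172

P(component k | x) = π_k·f_k(x) / marginal(x), where marginal(x) = Σ_j π_j·f_j(x).
Evaluate each component's likelihood at the observed value:
  L_A = C(8,7)·0.49^7·0.51^1 = 8·0.00678223·0.51 = 0.0276715
  L_B = C(8,7)·0.54^7·0.46^1 = 8·0.0133893·0.46 = 0.0492724
  L_C = C(8,7)·0.71^7·0.29^1 = 8·0.0909512·0.29 = 0.211007
  L_D = C(8,7)·0.83^7·0.17^1 = 8·0.271361·0.17 = 0.36905
Weight by the priors:
  π_A·L_A = 0.26 × 0.0276715 = 0.00719459
  π_B·L_B = 0.22 × 0.0492724 = 0.0108399
  π_C·L_C = 0.29 × 0.211007 = 0.061192
  π_D·L_D = 0.23 × 0.36905 = 0.0848816
Marginal: 0.00719459 + 0.0108399 + 0.061192 + 0.0848816 = 0.164108
P(Process D | 7 conforming items out of 8) = 0.0848816 / 0.164108 ≈ 0.5172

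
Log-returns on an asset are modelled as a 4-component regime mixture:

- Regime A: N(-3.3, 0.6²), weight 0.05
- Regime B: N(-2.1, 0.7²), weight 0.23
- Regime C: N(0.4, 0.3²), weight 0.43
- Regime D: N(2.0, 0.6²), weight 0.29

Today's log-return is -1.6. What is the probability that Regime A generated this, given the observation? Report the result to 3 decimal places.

0.006

By Bayes' theorem, P(k | x) = π_k f_k(x) / Σ_j π_j f_j(x).
Evaluate each component's likelihood at the observed value:
  f_A = (1/(0.6·√(2π)))·exp(−(-1.6−-3.3)²/(2·0.6²)) = 0.664904·exp(-4.01389) = 0.0120102
  f_B = (1/(0.7·√(2π)))·exp(−(-1.6−-2.1)²/(2·0.7²)) = 0.569918·exp(-0.25510) = 0.441593
  f_C = (1/(0.3·√(2π)))·exp(−(-1.6−0.4)²/(2·0.3²)) = 1.329808·exp(-22.22222) = 2.9703e-10
  f_D = (1/(0.6·√(2π)))·exp(−(-1.6−2.0)²/(2·0.6²)) = 0.664904·exp(-18.00000) = 1.01265e-08
Multiply by the mixture weights:
  π_A·f_A = 0.05 × 0.0120102 = 0.000600508
  π_B·f_B = 0.23 × 0.441593 = 0.101566
  π_C·f_C = 0.43 × 2.9703e-10 = 1.27723e-10
  π_D·f_D = 0.29 × 1.01265e-08 = 2.93668e-09
Evidence: 0.000600508 + 0.101566 + 1.27723e-10 + 2.93668e-09 = 0.102167
So the posterior for Regime A is 0.000600508 / 0.102167 ≈ 0.006.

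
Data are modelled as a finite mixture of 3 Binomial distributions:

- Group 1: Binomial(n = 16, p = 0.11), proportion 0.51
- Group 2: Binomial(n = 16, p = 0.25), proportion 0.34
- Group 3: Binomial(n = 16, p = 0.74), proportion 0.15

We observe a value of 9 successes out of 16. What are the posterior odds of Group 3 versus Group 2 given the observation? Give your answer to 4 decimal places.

4.6304

Posterior odds = (P(Z=i) f_i(x)) / (P(Z=j) f_j(x)); the normalising sum cancels.
Evaluate each component's likelihood at the observed value:
  f_1 = 1.19314e-05
  f_2 = 0.00582526
  f_3 = 0.0611399
0.00917099 / 0.00198059 ≈ 4.6304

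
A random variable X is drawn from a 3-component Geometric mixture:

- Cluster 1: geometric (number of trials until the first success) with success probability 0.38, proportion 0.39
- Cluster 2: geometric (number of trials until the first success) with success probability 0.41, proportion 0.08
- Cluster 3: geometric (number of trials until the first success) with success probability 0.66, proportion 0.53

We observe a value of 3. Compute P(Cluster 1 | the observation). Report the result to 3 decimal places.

0.523

The responsibility of component k is π_k f_k(x) divided by Σ_j π_j f_j(x).
Evaluate each component's likelihood at the observed value:
  L_1 = 0.146072
  L_2 = 0.142721
  L_3 = 0.076296
Weight by the priors:
  π_1·L_1 = 0.39 × 0.146072 = 0.0569681
  π_2·L_2 = 0.08 × 0.142721 = 0.0114177
  π_3·L_3 = 0.53 × 0.076296 = 0.0404369
Sum: 0.0569681 + 0.0114177 + 0.0404369 = 0.108823
P(Cluster 1 | the observation) = 0.0569681 / 0.108823 ≈ 0.523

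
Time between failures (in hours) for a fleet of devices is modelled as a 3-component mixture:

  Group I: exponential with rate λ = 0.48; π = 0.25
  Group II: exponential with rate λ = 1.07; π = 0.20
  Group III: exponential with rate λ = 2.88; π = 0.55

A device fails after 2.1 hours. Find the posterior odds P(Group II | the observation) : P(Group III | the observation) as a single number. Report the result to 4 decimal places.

6.0452

Posterior odds = (P(Z=i) f_i(x)) / (P(Z=j) f_j(x)); the normalising sum cancels.
Component likelihoods at x = 2.1 hours:
  f_I = 0.48·e^(−0.48·2.1) = 0.48·e^(−1.0080) = 0.175175
  f_II = 1.07·e^(−1.07·2.1) = 1.07·e^(−2.2470) = 0.113116
  f_III = 2.88·e^(−2.88·2.1) = 2.88·e^(−6.0480) = 0.00680424
Posterior odds = (P(Z=II)·f_II) / (P(Z=III)·f_III) = (0.20·0.113116) / (0.55·0.00680424) = 0.0226232 / 0.00374233 ≈ 6.0452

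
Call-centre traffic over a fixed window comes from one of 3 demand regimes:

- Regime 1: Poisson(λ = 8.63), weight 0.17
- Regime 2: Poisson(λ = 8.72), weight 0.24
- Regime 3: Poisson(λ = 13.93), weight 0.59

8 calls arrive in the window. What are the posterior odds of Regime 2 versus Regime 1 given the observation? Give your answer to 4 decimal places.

Since P(k|x) ∝ π_k f_k(x), the posterior odds are π_i f_i(x) / (π_j f_j(x)).
Evaluate each component's likelihood at the observed value:
  f_1 = e^(−8.63)·8.63^8/8! = 0.136334
  f_2 = e^(−8.72)·8.72^8/8! = 0.135383
  f_3 = e^(−13.93)·13.93^8/8! = 0.0313593
0.0324919 / 0.0231768 ≈ 1.4019

1.4019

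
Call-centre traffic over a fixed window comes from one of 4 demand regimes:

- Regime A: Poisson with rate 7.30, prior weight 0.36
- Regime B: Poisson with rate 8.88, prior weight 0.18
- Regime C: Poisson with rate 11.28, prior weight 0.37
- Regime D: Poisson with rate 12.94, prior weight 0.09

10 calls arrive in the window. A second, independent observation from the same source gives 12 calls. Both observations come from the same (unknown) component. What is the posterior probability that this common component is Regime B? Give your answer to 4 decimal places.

0.1822

Apply Bayes' rule: the posterior for each component is proportional to its prior times its likelihood at x.
Since both observations come from the same component, the likelihood for component k is f_k(x₁)·f_k(x₂).
  f_A = [e^(−7.30)·7.30^10/10! = 0.0800048] × [0.0322989] = 0.00258407
  f_B = [e^(−8.88)·8.88^10/10! = 0.116905] × [0.0698367] = 0.00816423
  f_C = [e^(−11.28)·11.28^10/10! = 0.116008] × [0.111823] = 0.0129723
  f_D = [e^(−12.94)·12.94^10/10! = 0.0870581] × [0.110434] = 0.00961419
Prior × likelihood for each component:
  π_A·f_A = 0.36 × 0.00258407 = 0.000930264
  π_B·f_B = 0.18 × 0.00816423 = 0.00146956
  π_C·f_C = 0.37 × 0.0129723 = 0.00479975
  π_D·f_D = 0.09 × 0.00961419 = 0.000865277
Marginal: 0.000930264 + 0.00146956 + 0.00479975 + 0.000865277 = 0.00806485
P(Regime B | x₁,x₂) = 0.00146956 / 0.00806485 ≈ 0.1822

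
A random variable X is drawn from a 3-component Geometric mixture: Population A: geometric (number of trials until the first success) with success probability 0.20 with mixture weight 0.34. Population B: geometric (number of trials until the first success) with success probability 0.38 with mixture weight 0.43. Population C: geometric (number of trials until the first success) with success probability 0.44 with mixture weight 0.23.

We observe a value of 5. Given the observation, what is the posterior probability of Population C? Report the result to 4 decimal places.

P(component k | x) = w_k·f_k(x) / marginal(x), where marginal(x) = Σ_j w_j·f_j(x).
Geometric probabilities:
  f_A = 0.20·(1−0.20)^4 = 0.20·0.4096 = 0.08192
  f_B = 0.38·(1−0.38)^4 = 0.38·0.147763 = 0.0561501
  f_C = 0.44·(1−0.44)^4 = 0.44·0.098345 = 0.0432718
Unnormalised posteriors:
  w_A·f_A = 0.34 × 0.08192 = 0.0278528
  w_B·f_B = 0.43 × 0.0561501 = 0.0241445
  w_C·f_C = 0.23 × 0.0432718 = 0.00995251
Evidence: 0.0278528 + 0.0241445 + 0.00995251 = 0.0619498
P(Population C | x) ≈ 0.1607

0.1607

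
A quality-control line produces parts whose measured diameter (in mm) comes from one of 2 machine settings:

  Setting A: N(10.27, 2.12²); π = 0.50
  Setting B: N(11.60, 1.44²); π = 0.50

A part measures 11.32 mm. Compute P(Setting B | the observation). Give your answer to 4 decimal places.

Posterior ∝ prior × likelihood, so P(k | x) ∝ P(Z=k) f_k(x); normalise over all components.
Component likelihoods at x = 11.32 mm:
  f_A = (1/(2.12·√(2π)))·exp(−(11.32−10.27)²/(2·2.12²)) = 0.188180·exp(-0.12265) = 0.166459
  f_B = (1/(1.44·√(2π)))·exp(−(11.32−11.60)²/(2·1.44²)) = 0.277043·exp(-0.01890) = 0.271855
Weight by the priors:
  P(Z=A)·f_A = 0.50 × 0.166459 = 0.0832294
  P(Z=B)·f_B = 0.50 × 0.271855 = 0.135928
Denominator: 0.0832294 + 0.135928 = 0.219157
So the posterior for Setting B is 0.135928 / 0.219157 ≈ 0.6202.

0.6202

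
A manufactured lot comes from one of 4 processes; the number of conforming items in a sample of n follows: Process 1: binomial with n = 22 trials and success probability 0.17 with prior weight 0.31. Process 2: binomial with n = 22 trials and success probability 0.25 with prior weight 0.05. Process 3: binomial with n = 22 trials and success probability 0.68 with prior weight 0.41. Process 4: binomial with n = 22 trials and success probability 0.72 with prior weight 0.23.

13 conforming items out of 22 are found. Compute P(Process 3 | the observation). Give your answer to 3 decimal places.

P(component k | x) = P(Z=k)·f_k(x) / marginal(x), where marginal(x) = Σ_j P(Z=j)·f_j(x).
Component likelihoods at x = 13 conforming items out of 22:
  L_1 = 9.21005e-06
  L_2 = 0.000556538
  L_3 = 0.116329
  L_4 = 0.0735306
Unnormalised posteriors:
  P(Z=1)·L_1 = 0.31 × 9.21005e-06 = 2.85512e-06
  P(Z=2)·L_2 = 0.05 × 0.000556538 = 2.78269e-05
  P(Z=3)·L_3 = 0.41 × 0.116329 = 0.047695
  P(Z=4)·L_4 = 0.23 × 0.0735306 = 0.016912
Denominator: 2.85512e-06 + 2.78269e-05 + 0.047695 + 0.016912 = 0.0646377
Responsibility of Process 3: 0.047695 / 0.0646377 ≈ 0.738

0.738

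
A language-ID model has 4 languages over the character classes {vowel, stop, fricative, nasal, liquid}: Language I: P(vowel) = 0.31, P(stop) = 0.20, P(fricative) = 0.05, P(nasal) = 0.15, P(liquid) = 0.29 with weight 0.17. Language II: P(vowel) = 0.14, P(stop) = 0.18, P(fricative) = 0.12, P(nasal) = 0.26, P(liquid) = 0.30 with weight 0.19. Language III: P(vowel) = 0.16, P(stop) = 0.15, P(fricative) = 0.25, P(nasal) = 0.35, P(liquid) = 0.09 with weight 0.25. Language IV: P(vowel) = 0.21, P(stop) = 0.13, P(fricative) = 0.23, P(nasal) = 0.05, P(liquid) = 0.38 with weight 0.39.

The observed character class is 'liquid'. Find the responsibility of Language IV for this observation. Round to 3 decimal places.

Posterior ∝ prior × likelihood, so P(k | x) ∝ P(Z=k) f_k(x); normalise over all components.
Categorical probabilities:
  f_I = 0.29
  f_II = 0.3
  f_III = 0.09
  f_IV = 0.38
Prior × likelihood for each component:
  P(Z=I)·f_I = 0.17 × 0.29 = 0.0493
  P(Z=II)·f_II = 0.19 × 0.3 = 0.057
  P(Z=III)·f_III = 0.25 × 0.09 = 0.0225
  P(Z=IV)·f_IV = 0.39 × 0.38 = 0.1482
Evidence: 0.0493 + 0.057 + 0.0225 + 0.1482 = 0.277
Responsibility of Language IV: 0.1482 / 0.277 ≈ 0.535

0.535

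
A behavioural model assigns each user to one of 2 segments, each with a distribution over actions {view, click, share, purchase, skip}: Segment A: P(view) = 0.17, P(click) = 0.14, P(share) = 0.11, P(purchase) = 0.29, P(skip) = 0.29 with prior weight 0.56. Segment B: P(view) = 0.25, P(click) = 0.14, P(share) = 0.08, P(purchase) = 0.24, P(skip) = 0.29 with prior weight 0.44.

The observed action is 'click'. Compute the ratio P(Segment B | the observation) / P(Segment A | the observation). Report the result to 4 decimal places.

0.7857

The posterior odds equal the prior odds times the likelihood ratio: (w_i/w_j)·(f_i(x)/f_j(x)).
Categorical probabilities:
  p_A = P(click | comp) = 0.14
  p_B = P(click | comp) = 0.14
Posterior odds = (w_B·p_B) / (w_A·p_A) = (0.44·0.14) / (0.56·0.14) = 0.0616 / 0.0784 ≈ 0.7857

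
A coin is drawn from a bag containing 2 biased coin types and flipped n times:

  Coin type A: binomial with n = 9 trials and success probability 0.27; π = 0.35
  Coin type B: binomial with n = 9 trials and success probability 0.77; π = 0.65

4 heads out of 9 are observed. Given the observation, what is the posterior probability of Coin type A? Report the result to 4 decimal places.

Posterior ∝ prior × likelihood, so P(k | x) ∝ w_k f_k(x); normalise over all components.
Binomial probabilities:
  p_A = C(9,4)·0.27^4·0.73^5 = 126·0.00531441·0.207307 = 0.138816
  p_B = C(9,4)·0.77^4·0.23^5 = 126·0.35153·0.000643634 = 0.0285084
Weight by the priors:
  w_A·p_A = 0.35 × 0.138816 = 0.0485856
  w_B·p_B = 0.65 × 0.0285084 = 0.0185305
Normaliser: 0.0485856 + 0.0185305 = 0.0671161
P(Coin type A | x) ≈ 0.7239

0.7239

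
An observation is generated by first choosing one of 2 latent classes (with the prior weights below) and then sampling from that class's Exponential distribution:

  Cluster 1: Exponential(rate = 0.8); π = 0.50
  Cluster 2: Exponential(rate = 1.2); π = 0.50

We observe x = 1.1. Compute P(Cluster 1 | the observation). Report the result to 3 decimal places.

P(component k | x) = π_k·f_k(x) / marginal(x), where marginal(x) = Σ_j π_j·f_j(x).
Component likelihoods at x = 1.1:
  p_1 = 0.331826
  p_2 = 0.320562
Multiply by the mixture weights:
  π_1·p_1 = 0.50 × 0.331826 = 0.165913
  π_2·p_2 = 0.50 × 0.320562 = 0.160281
Normaliser: 0.165913 + 0.160281 = 0.326194
So the posterior for Cluster 1 is 0.165913 / 0.326194 ≈ 0.509.

0.509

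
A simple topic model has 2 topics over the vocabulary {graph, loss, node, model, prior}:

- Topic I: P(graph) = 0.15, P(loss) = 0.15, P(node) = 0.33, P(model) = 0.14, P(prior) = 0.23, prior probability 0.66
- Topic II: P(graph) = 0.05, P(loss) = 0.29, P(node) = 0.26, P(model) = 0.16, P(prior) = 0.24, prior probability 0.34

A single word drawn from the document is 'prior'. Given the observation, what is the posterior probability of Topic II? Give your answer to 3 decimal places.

0.350

P(component k | x) = P(Z=k)·f_k(x) / marginal(x), where marginal(x) = Σ_j P(Z=j)·f_j(x).
Evaluate each component's likelihood at the observed value:
  f_I = P(prior | comp) = 0.23
  f_II = P(prior | comp) = 0.24
Weight by the priors:
  P(Z=I)·f_I = 0.66 × 0.23 = 0.1518
  P(Z=II)·f_II = 0.34 × 0.24 = 0.0816
Marginal: 0.1518 + 0.0816 = 0.2334
P(Topic II | 'prior') ≈ 0.350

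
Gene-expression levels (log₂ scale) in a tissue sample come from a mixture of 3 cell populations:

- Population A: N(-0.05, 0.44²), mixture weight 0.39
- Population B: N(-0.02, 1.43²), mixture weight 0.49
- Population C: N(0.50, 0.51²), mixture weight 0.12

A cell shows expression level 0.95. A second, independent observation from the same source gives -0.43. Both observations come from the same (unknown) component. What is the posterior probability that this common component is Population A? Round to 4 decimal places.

0.3023

P(component k | x) = π_k·f_k(x) / marginal(x), where marginal(x) = Σ_j π_j·f_j(x).
Since both observations come from the same component, the likelihood for component k is f_k(x₁)·f_k(x₂).
  L_A = [0.0685218] × [0.624445] = 0.0427881
  L_B = [0.221646] × [0.267746] = 0.0593449
  L_C = [0.530006] × [0.148344] = 0.078623
Unnormalised posteriors:
  π_A·L_A = 0.39 × 0.0427881 = 0.0166874
  π_B·L_B = 0.49 × 0.0593449 = 0.029079
  π_C·L_C = 0.12 × 0.078623 = 0.00943476
Normaliser: 0.0166874 + 0.029079 + 0.00943476 = 0.0552012
P(Population A | x) = 0.0166874 / 0.0552012 ≈ 0.3023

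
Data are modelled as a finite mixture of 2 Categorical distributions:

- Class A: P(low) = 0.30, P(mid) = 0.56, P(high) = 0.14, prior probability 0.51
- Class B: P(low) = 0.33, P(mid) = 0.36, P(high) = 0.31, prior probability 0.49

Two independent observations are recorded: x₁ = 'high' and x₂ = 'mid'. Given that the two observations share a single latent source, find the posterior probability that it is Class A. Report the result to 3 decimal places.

Apply Bayes' rule: the posterior for each component is proportional to its prior times its likelihood at x.
Since both observations come from the same component, the likelihood for component k is f_k(x₁)·f_k(x₂).
  f_A = [0.14] × [0.56] = 0.0784
  f_B = [0.31] × [0.36] = 0.1116
Multiply by the mixture weights:
  w_A·f_A = 0.51 × 0.0784 = 0.039984
  w_B·f_B = 0.49 × 0.1116 = 0.054684
Sum: 0.039984 + 0.054684 = 0.094668
So the posterior for Class A is 0.039984 / 0.094668 ≈ 0.422.

0.422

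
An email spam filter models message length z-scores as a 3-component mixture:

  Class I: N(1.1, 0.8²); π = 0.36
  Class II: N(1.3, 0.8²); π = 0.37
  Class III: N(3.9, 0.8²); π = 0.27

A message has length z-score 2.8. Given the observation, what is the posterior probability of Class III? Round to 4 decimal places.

P(component k | x) = w_k·f_k(x) / marginal(x), where marginal(x) = Σ_j w_j·f_j(x).
Evaluate each component's likelihood at the observed value:
  f_I = 0.0521512
  f_II = 0.0859828
  f_III = 0.193765
Multiply by the mixture weights:
  w_I·f_I = 0.36 × 0.0521512 = 0.0187744
  w_II·f_II = 0.37 × 0.0859828 = 0.0318137
  w_III·f_III = 0.27 × 0.193765 = 0.0523166
Marginal: 0.0187744 + 0.0318137 + 0.0523166 = 0.102905
P(Class III | data) = 0.0523166 / 0.102905 ≈ 0.5084

0.5084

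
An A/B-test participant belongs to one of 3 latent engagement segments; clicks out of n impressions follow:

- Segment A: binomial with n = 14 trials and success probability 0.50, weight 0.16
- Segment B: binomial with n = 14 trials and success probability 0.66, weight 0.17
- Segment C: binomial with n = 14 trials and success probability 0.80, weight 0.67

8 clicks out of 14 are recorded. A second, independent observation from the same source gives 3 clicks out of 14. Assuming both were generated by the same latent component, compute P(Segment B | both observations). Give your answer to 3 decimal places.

0.031

Apply Bayes' rule: the posterior for each component is proportional to its prior times its likelihood at x.
Since both observations come from the same component, the likelihood for component k is f_k(x₁)·f_k(x₂).
  p_A = [C(14,8)·0.50^8·0.50^6 = 3003·0.00390625·0.015625 = 0.183289] × [0.0222168] = 0.00407209
  p_B = [C(14,8)·0.66^8·0.34^6 = 3003·0.0360041·0.0015448 = 0.167025] × [0.000734516] = 0.000122682
  p_C = [C(14,8)·0.80^8·0.20^6 = 3003·0.167772·6.4e-05 = 0.0322445] × [3.81682e-06] = 1.23071e-07
Multiply by the mixture weights:
  P(Z=A)·p_A = 0.16 × 0.00407209 = 0.000651534
  P(Z=B)·p_B = 0.17 × 0.000122682 = 2.0856e-05
  P(Z=C)·p_C = 0.67 × 1.23071e-07 = 8.24577e-08
Denominator: 0.000651534 + 2.0856e-05 + 8.24577e-08 = 0.000672472
So the posterior for Segment B is 2.0856e-05 / 0.000672472 ≈ 0.031.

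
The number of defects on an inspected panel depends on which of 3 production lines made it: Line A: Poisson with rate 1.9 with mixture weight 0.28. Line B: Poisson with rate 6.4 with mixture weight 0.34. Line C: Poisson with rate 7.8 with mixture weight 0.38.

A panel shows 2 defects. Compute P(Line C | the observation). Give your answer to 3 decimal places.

Posterior ∝ prior × likelihood, so P(k | x) ∝ w_k f_k(x); normalise over all components.
Component likelihoods at x = 2 defects:
  f_A = e^(−1.9)·1.9^2/2! = 0.269971
  f_B = e^(−6.4)·6.4^2/2! = 0.0340287
  f_C = e^(−7.8)·7.8^2/2! = 0.0124641
Unnormalised posteriors:
  w_A·f_A = 0.28 × 0.269971 = 0.075592
  w_B·f_B = 0.34 × 0.0340287 = 0.0115698
  w_C·f_C = 0.38 × 0.0124641 = 0.00473637
Marginal: 0.075592 + 0.0115698 + 0.00473637 = 0.0918981
So the posterior for Line C is 0.00473637 / 0.0918981 ≈ 0.052.

0.052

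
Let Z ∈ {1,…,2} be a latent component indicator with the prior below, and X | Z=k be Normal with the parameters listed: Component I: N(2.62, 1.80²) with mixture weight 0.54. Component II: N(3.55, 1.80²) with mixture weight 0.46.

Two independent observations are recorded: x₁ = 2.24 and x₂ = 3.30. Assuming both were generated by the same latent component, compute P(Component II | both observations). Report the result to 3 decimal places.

P(component k | x) = π_k·f_k(x) / marginal(x), where marginal(x) = Σ_j π_j·f_j(x).
Since both observations come from the same component, the likelihood for component k is f_k(x₁)·f_k(x₂).
  p_I = [0.21675] × [0.20637] = 0.0447308
  p_II = [0.170068] × [0.219507] = 0.0373312
Multiply by the mixture weights:
  π_I·p_I = 0.54 × 0.0447308 = 0.0241546
  π_II·p_II = 0.46 × 0.0373312 = 0.0171724
Evidence: 0.0241546 + 0.0171724 = 0.041327
So the posterior for Component II is 0.0171724 / 0.041327 ≈ 0.416.

0.416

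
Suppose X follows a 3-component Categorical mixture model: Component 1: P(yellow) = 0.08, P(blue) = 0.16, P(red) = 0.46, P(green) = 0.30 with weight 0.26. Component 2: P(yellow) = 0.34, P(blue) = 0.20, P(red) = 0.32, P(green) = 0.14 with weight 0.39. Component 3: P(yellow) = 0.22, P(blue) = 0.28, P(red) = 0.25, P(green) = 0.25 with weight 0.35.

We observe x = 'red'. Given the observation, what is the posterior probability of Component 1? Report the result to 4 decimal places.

0.3603

Posterior ∝ prior × likelihood, so P(k | x) ∝ π_k f_k(x); normalise over all components.
Categorical probabilities:
  p_1 = 0.46
  p_2 = 0.32
  p_3 = 0.25
Prior × likelihood for each component:
  π_1·p_1 = 0.26 × 0.46 = 0.1196
  π_2·p_2 = 0.39 × 0.32 = 0.1248
  π_3·p_3 = 0.35 × 0.25 = 0.0875
Marginal: 0.1196 + 0.1248 + 0.0875 = 0.3319
P(Component 1 | data) ≈ 0.3603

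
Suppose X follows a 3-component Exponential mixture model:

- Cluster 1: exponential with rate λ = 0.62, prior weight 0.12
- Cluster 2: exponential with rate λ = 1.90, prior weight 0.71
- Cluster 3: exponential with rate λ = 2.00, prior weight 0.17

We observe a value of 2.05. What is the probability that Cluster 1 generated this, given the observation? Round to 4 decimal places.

0.3869

The responsibility of component k is w_k f_k(x) divided by Σ_j w_j f_j(x).
Component likelihoods at x = 2.05:
  f_1 = 0.62·e^(−0.62·2.05) = 0.62·e^(−1.2710) = 0.173942
  f_2 = 1.90·e^(−1.90·2.05) = 1.90·e^(−3.8950) = 0.0386524
  f_3 = 2.00·e^(−2.00·2.05) = 2.00·e^(−4.1000) = 0.0331454
Unnormalised posteriors:
  w_1·f_1 = 0.12 × 0.173942 = 0.020873
  w_2·f_2 = 0.71 × 0.0386524 = 0.0274432
  w_3·f_3 = 0.17 × 0.0331454 = 0.00563471
Sum: 0.020873 + 0.0274432 + 0.00563471 = 0.0539509
P(Cluster 1 | data) ≈ 0.3869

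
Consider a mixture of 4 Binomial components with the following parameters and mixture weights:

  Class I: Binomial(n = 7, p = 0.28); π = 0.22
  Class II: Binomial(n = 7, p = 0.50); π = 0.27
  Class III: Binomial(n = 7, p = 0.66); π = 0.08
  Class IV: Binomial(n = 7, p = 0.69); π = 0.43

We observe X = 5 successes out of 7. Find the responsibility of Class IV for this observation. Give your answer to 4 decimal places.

By Bayes' theorem, P(k | x) = w_k f_k(x) / Σ_j w_j f_j(x).
Binomial probabilities:
  p_I = C(7,5)·0.28^5·0.72^2 = 21·0.00172104·0.5184 = 0.0187359
  p_II = C(7,5)·0.50^5·0.50^2 = 21·0.03125·0.25 = 0.164062
  p_III = C(7,5)·0.66^5·0.34^2 = 21·0.125233·0.1156 = 0.304016
  p_IV = C(7,5)·0.69^5·0.31^2 = 21·0.156403·0.0961 = 0.315637
Multiply by the mixture weights:
  w_I·p_I = 0.22 × 0.0187359 = 0.0041219
  w_II·p_II = 0.27 × 0.164062 = 0.0442969
  w_III·p_III = 0.08 × 0.304016 = 0.0243213
  w_IV·p_IV = 0.43 × 0.315637 = 0.135724
Denominator: 0.0041219 + 0.0442969 + 0.0243213 + 0.135724 = 0.208464
Responsibility of Class IV: 0.135724 / 0.208464 ≈ 0.6511

0.6511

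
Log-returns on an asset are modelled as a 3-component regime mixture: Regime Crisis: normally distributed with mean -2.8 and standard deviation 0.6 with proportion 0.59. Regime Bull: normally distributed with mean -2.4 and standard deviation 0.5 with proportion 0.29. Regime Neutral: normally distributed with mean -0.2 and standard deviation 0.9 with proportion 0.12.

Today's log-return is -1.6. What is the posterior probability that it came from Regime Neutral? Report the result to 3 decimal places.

0.119

Apply Bayes' rule: the posterior for each component is proportional to its prior times its likelihood at x.
Normal densities:
  p_Crisis = 0.0899849
  p_Bull = 0.221842
  p_Neutral = 0.132198
Multiply by the mixture weights:
  P(Z=Crisis)·p_Crisis = 0.59 × 0.0899849 = 0.0530911
  P(Z=Bull)·p_Bull = 0.29 × 0.221842 = 0.0643341
  P(Z=Neutral)·p_Neutral = 0.12 × 0.132198 = 0.0158638
Marginal: 0.0530911 + 0.0643341 + 0.0158638 = 0.133289
P(Regime Neutral | x) = 0.0158638 / 0.133289 ≈ 0.119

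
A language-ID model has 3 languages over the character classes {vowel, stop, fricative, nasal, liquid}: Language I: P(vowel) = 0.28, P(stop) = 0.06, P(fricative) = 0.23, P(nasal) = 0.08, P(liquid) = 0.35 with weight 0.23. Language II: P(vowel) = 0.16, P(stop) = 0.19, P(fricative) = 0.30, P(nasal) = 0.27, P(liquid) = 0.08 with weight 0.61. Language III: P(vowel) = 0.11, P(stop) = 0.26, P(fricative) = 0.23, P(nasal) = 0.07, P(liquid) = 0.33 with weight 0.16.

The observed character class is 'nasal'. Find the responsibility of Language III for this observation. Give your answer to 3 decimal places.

0.058

Posterior ∝ prior × likelihood, so P(k | x) ∝ π_k f_k(x); normalise over all components.
Component likelihoods at x = 'nasal':
  f_I = 0.08
  f_II = 0.27
  f_III = 0.07
Multiply by the mixture weights:
  π_I·f_I = 0.23 × 0.08 = 0.0184
  π_II·f_II = 0.61 × 0.27 = 0.1647
  π_III·f_III = 0.16 × 0.07 = 0.0112
Marginal: 0.0184 + 0.1647 + 0.0112 = 0.1943
P(Language III | the observation) = 0.0112 / 0.1943 ≈ 0.058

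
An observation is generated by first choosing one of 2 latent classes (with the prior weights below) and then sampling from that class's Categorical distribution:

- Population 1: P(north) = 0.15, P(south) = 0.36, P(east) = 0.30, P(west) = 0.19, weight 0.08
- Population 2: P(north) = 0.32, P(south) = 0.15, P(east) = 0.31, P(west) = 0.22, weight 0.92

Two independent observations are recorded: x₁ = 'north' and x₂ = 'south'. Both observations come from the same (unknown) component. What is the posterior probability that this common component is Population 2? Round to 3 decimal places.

The responsibility of component k is w_k f_k(x) divided by Σ_j w_j f_j(x).
Since both observations come from the same component, the likelihood for component k is f_k(x₁)·f_k(x₂).
  L_1 = [P(north | comp) = 0.15] × [0.36] = 0.054
  L_2 = [P(north | comp) = 0.32] × [0.15] = 0.048
Multiply by the mixture weights:
  w_1·L_1 = 0.08 × 0.054 = 0.00432
  w_2·L_2 = 0.92 × 0.048 = 0.04416
Marginal: 0.00432 + 0.04416 = 0.04848
P(Population 2 | x) ≈ 0.911

0.911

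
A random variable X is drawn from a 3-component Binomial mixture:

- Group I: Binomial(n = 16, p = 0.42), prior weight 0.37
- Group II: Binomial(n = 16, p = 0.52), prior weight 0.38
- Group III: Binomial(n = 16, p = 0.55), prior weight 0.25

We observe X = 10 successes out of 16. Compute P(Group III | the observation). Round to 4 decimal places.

Posterior ∝ prior × likelihood, so P(k | x) ∝ π_k f_k(x); normalise over all components.
Evaluate each component's likelihood at the observed value:
  p_I = 0.0520697
  p_II = 0.141581
  p_III = 0.168433
Multiply by the mixture weights:
  π_I·p_I = 0.37 × 0.0520697 = 0.0192658
  π_II·p_II = 0.38 × 0.141581 = 0.0538008
  π_III·p_III = 0.25 × 0.168433 = 0.0421081
Normaliser: 0.0192658 + 0.0538008 + 0.0421081 = 0.115175
P(Group III | x) ≈ 0.3656

0.3656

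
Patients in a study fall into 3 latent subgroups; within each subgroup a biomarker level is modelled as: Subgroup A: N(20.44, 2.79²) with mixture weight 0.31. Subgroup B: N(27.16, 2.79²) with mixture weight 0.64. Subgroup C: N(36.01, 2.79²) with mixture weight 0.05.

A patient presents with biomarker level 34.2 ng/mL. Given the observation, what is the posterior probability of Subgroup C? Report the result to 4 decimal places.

0.6043

P(component k | x) = π_k·f_k(x) / marginal(x), where marginal(x) = Σ_j π_j·f_j(x).
Evaluate each component's likelihood at the observed value:
  f_A = 7.47301e-07
  f_B = 0.00592547
  f_C = 0.115855
Multiply by the mixture weights:
  π_A·f_A = 0.31 × 7.47301e-07 = 2.31663e-07
  π_B·f_B = 0.64 × 0.00592547 = 0.0037923
  π_C·f_C = 0.05 × 0.115855 = 0.00579275
Denominator: 2.31663e-07 + 0.0037923 + 0.00579275 = 0.00958528
P(Subgroup C | the observation) ≈ 0.6043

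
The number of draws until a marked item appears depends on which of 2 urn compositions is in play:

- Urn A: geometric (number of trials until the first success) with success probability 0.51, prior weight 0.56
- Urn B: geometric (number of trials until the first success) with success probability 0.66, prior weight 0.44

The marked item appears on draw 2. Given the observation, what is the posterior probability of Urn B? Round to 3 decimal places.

P(component k | x) = π_k·f_k(x) / marginal(x), where marginal(x) = Σ_j π_j·f_j(x).
Geometric probabilities:
  p_A = 0.2499
  p_B = 0.2244
Prior × likelihood for each component:
  π_A·p_A = 0.56 × 0.2499 = 0.139944
  π_B·p_B = 0.44 × 0.2244 = 0.098736
Sum: 0.139944 + 0.098736 = 0.23868
Responsibility of Urn B: 0.098736 / 0.23868 ≈ 0.414

0.414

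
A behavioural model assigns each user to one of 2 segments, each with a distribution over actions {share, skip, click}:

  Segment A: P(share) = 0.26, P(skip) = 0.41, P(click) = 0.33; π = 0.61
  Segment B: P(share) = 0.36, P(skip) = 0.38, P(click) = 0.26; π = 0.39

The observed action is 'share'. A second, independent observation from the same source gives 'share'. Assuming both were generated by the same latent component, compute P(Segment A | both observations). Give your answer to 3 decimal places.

0.449

Apply Bayes' rule: the posterior for each component is proportional to its prior times its likelihood at x.
Since both observations come from the same component, the likelihood for component k is f_k(x₁)·f_k(x₂).
  L_A = [0.26] × [0.26] = 0.0676
  L_B = [0.36] × [0.36] = 0.1296
Unnormalised posteriors:
  π_A·L_A = 0.61 × 0.0676 = 0.041236
  π_B·L_B = 0.39 × 0.1296 = 0.050544
Denominator: 0.041236 + 0.050544 = 0.09178
P(Segment A | x₁, x₂) ≈ 0.449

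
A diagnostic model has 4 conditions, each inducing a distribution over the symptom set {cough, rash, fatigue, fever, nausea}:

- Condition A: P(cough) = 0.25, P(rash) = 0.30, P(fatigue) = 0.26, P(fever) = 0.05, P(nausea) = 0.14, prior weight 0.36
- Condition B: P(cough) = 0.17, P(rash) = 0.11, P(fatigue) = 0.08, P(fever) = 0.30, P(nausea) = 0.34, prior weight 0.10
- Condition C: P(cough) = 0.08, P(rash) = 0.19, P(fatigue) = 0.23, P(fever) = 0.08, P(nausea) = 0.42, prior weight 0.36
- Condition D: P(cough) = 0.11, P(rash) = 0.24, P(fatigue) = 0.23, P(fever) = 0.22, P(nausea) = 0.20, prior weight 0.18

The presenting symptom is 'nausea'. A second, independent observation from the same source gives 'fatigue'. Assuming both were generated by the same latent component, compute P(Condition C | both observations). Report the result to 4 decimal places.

The responsibility of component k is π_k f_k(x) divided by Σ_j π_j f_j(x).
Since both observations come from the same component, the likelihood for component k is f_k(x₁)·f_k(x₂).
  f_A = [P(nausea | comp) = 0.14] × [0.26] = 0.0364
  f_B = [P(nausea | comp) = 0.34] × [0.08] = 0.0272
  f_C = [P(nausea | comp) = 0.42] × [0.23] = 0.0966
  f_D = [P(nausea | comp) = 0.20] × [0.23] = 0.046
Multiply by the mixture weights:
  π_A·f_A = 0.36 × 0.0364 = 0.013104
  π_B·f_B = 0.10 × 0.0272 = 0.00272
  π_C·f_C = 0.36 × 0.0966 = 0.034776
  π_D·f_D = 0.18 × 0.046 = 0.00828
Marginal: 0.013104 + 0.00272 + 0.034776 + 0.00828 = 0.05888
P(Condition C | x₁, x₂) ≈ 0.5906

0.5906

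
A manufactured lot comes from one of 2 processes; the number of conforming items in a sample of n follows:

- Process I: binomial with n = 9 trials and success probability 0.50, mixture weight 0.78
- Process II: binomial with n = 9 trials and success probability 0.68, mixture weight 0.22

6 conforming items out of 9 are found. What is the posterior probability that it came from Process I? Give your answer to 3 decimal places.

0.681

The responsibility of component k is w_k f_k(x) divided by Σ_j w_j f_j(x).
Binomial probabilities:
  f_I = 0.164062
  f_II = 0.272134
Unnormalised posteriors:
  w_I·f_I = 0.78 × 0.164062 = 0.127969
  w_II·f_II = 0.22 × 0.272134 = 0.0598695
Denominator: 0.127969 + 0.0598695 = 0.187838
P(Process I | x) = 0.127969 / 0.187838 ≈ 0.681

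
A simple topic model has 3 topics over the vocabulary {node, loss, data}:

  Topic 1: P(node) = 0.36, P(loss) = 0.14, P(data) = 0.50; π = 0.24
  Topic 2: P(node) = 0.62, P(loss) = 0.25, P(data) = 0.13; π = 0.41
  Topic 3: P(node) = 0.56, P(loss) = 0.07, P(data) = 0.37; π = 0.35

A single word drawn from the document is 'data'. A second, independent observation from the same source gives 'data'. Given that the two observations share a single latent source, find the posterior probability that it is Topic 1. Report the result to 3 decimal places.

0.522

Apply Bayes' rule: the posterior for each component is proportional to its prior times its likelihood at x.
Since both observations come from the same component, the likelihood for component k is f_k(x₁)·f_k(x₂).
  f_1 = [0.5] × [0.5] = 0.25
  f_2 = [0.13] × [0.13] = 0.0169
  f_3 = [0.37] × [0.37] = 0.1369
Prior × likelihood for each component:
  P(Z=1)·f_1 = 0.24 × 0.25 = 0.06
  P(Z=2)·f_2 = 0.41 × 0.0169 = 0.006929
  P(Z=3)·f_3 = 0.35 × 0.1369 = 0.047915
Denominator: 0.06 + 0.006929 + 0.047915 = 0.114844
So the posterior for Topic 1 is 0.06 / 0.114844 ≈ 0.522.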